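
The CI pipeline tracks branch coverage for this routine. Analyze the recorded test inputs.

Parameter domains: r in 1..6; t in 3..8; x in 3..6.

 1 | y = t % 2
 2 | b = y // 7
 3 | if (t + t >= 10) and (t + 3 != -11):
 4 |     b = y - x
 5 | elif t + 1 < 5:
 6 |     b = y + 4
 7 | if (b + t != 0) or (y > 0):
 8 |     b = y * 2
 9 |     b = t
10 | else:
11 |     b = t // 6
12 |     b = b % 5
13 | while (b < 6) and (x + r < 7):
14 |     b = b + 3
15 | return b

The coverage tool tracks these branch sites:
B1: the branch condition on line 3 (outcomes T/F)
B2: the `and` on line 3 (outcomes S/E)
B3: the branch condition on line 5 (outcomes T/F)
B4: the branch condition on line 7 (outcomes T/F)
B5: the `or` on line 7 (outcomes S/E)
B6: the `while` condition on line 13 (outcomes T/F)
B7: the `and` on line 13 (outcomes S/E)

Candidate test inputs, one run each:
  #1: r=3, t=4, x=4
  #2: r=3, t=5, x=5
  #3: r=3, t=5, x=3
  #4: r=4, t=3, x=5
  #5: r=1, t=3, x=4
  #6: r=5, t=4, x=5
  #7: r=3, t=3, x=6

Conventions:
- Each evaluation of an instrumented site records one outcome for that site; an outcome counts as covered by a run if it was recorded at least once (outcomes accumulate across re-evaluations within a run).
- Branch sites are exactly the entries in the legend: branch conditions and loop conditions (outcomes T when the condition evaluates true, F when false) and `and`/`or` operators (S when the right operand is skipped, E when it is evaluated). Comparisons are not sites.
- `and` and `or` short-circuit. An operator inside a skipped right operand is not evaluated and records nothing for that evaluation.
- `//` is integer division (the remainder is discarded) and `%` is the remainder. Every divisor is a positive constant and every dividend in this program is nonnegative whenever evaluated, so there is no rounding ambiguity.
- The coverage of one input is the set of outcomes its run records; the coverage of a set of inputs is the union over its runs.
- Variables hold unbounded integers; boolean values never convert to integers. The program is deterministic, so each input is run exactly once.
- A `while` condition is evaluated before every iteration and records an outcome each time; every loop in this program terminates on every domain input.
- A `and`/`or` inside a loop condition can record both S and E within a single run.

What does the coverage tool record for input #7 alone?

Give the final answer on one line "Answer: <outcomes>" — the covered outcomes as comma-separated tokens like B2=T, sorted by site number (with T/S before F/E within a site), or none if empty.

Tracing the run of input #7 (r=3, t=3, x=6):
  B2->S, B1->F, B3->T, B5->S, B4->T, B7->E, B6->F
collecting distinct outcomes: B1=F, B2=S, B3=T, B4=T, B5=S, B6=F, B7=E

Answer: B1=F, B2=S, B3=T, B4=T, B5=S, B6=F, B7=E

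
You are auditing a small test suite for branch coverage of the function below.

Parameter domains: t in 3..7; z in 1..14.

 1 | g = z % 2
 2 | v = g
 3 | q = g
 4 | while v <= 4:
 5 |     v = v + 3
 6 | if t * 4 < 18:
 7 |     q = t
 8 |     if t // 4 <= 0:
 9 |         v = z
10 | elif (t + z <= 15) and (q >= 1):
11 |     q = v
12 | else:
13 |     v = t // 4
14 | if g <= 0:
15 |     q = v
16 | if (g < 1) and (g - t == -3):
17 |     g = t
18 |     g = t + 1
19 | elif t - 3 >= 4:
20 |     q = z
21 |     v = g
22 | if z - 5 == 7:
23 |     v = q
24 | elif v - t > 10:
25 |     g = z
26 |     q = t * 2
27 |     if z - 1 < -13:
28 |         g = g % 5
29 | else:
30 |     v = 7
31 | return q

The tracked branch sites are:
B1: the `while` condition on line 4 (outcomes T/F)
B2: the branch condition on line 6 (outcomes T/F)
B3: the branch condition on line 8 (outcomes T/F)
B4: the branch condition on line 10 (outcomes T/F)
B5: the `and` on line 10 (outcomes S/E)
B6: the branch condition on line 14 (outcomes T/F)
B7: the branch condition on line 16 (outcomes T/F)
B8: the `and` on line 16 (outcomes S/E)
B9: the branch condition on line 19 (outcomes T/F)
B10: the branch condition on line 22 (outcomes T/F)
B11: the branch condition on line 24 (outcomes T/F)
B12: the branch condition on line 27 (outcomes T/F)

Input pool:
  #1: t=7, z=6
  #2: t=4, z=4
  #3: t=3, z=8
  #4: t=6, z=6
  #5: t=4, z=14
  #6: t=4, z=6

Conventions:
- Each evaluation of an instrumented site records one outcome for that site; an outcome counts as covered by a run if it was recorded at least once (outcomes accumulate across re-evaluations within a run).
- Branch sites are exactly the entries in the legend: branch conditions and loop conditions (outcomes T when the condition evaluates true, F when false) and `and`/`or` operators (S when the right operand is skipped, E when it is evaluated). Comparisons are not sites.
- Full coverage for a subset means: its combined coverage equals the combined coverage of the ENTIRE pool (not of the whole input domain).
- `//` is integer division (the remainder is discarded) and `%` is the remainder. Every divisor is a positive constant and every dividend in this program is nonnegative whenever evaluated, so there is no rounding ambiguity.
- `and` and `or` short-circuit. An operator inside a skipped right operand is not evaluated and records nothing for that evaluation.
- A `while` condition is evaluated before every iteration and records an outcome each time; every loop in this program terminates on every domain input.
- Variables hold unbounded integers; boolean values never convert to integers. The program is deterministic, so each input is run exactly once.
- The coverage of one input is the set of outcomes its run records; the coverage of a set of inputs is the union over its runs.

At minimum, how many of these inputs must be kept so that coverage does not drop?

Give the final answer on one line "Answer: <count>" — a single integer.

test 1 (t=7, z=6) fires B1->T, B1->T, B1->F, B2->F, B5->E, B4->F, B6->T, B8->E, B7->F, B9->T, B10->F, B11->F; hits B1=T, B1=F, B2=F, B4=F, B5=E, B6=T, B7=F, B8=E, B9=T, B10=F, B11=F
test 2 (t=4, z=4) fires B1->T, B1->T, B1->F, B2->T, B3->F, B6->T, B8->E, B7->F, B9->F, B10->F, B11->F; hits B1=T, B1=F, B2=T, B3=F, B6=T, B7=F, B8=E, B9=F, B10=F, B11=F
test 3 (t=3, z=8) fires B1->T, B1->T, B1->F, B2->T, B3->T, B6->T, B8->E, B7->T, B10->F, B11->F; hits B1=T, B1=F, B2=T, B3=T, B6=T, B7=T, B8=E, B10=F, B11=F
test 4 (t=6, z=6) fires B1->T, B1->T, B1->F, B2->F, B5->E, B4->F, B6->T, B8->E, B7->F, B9->F, B10->F, B11->F; hits B1=T, B1=F, B2=F, B4=F, B5=E, B6=T, B7=F, B8=E, B9=F, B10=F, B11=F
test 5 (t=4, z=14) fires B1->T, B1->T, B1->F, B2->T, B3->F, B6->T, B8->E, B7->F, B9->F, B10->F, B11->F; hits B1=T, B1=F, B2=T, B3=F, B6=T, B7=F, B8=E, B9=F, B10=F, B11=F
test 6 (t=4, z=6) fires B1->T, B1->T, B1->F, B2->T, B3->F, B6->T, B8->E, B7->F, B9->F, B10->F, B11->F; hits B1=T, B1=F, B2=T, B3=F, B6=T, B7=F, B8=E, B9=F, B10=F, B11=F
pool-wide coverage (16 outcomes): B1=T, B1=F, B2=T, B2=F, B3=T, B3=F, B4=F, B5=E, B6=T, B7=T, B7=F, B8=E, B9=T, B9=F, B10=F, B11=F
size 1 is not enough: best union over all size-1 subsets is 11/16
size 2 is not enough: best union over all size-2 subsets is 14/16
size 3: inputs {1, 2, 3} cover all 16 outcomes, and no lexicographically smaller subset of this size does

Answer: 3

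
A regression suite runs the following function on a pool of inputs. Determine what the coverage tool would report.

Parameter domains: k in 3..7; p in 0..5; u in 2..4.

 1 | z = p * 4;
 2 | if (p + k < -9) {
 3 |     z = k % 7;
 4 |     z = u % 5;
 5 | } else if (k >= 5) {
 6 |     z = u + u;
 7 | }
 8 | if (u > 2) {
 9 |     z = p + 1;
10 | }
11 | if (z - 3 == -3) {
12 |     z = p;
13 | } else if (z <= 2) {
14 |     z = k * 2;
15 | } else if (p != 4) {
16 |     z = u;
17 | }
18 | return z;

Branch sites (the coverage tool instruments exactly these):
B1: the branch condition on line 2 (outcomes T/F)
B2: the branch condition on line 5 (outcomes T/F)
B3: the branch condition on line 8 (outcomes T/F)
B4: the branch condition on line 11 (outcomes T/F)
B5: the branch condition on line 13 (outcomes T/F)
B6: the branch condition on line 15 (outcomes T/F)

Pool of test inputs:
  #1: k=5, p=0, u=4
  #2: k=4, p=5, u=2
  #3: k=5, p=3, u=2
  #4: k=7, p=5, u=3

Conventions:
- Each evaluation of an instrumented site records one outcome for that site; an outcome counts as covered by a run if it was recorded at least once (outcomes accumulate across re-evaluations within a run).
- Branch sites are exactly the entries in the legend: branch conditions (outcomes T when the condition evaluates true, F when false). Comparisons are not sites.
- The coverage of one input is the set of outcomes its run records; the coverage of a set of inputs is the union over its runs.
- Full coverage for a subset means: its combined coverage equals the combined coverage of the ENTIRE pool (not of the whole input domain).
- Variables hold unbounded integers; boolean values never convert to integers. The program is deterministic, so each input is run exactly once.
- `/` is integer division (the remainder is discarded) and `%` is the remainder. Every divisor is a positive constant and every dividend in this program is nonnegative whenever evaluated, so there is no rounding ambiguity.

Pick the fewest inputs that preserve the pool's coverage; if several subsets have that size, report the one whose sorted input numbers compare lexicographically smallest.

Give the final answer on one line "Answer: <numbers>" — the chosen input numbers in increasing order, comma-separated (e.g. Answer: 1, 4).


input #1 (k=5, p=0, u=4): events B1->F, B2->T, B3->T, B4->F, B5->T; covers B1=F, B2=T, B3=T, B4=F, B5=T
input #2 (k=4, p=5, u=2): events B1->F, B2->F, B3->F, B4->F, B5->F, B6->T; covers B1=F, B2=F, B3=F, B4=F, B5=F, B6=T
input #3 (k=5, p=3, u=2): events B1->F, B2->T, B3->F, B4->F, B5->F, B6->T; covers B1=F, B2=T, B3=F, B4=F, B5=F, B6=T
input #4 (k=7, p=5, u=3): events B1->F, B2->T, B3->T, B4->F, B5->F, B6->T; covers B1=F, B2=T, B3=T, B4=F, B5=F, B6=T
pool-wide coverage (9 outcomes): B1=F, B2=T, B2=F, B3=T, B3=F, B4=F, B5=T, B5=F, B6=T
size 1 is not enough: best union over all size-1 subsets is 6/9
inputs {1, 2} (size 2) cover everything; no size-2 subset with a lexicographically smaller index list covers all 9
Answer: 1, 2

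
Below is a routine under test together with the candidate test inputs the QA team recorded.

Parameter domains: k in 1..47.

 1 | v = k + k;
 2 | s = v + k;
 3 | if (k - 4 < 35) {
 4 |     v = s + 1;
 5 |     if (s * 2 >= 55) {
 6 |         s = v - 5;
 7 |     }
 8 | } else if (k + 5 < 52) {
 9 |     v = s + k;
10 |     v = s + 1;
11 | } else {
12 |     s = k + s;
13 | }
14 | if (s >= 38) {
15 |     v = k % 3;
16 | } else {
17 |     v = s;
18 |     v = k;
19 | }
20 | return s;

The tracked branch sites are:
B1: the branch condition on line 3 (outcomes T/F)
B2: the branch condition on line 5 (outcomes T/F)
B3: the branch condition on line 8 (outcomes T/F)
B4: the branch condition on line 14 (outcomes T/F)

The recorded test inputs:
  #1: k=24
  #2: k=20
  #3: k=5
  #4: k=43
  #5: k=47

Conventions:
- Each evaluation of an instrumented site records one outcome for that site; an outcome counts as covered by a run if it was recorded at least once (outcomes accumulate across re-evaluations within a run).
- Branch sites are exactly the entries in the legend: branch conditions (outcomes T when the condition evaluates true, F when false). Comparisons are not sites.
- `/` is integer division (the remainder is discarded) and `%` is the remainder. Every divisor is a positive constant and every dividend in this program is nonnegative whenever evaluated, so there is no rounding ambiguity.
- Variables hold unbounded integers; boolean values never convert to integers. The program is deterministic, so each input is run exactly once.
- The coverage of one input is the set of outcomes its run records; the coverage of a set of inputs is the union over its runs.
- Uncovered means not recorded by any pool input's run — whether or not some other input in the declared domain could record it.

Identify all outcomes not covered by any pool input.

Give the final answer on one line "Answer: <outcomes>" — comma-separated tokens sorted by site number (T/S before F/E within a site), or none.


#1 (k=24) -> B1->T, B2->T, B4->T; covered: B1=T, B2=T, B4=T
#2 (k=20) -> B1->T, B2->T, B4->T; covered: B1=T, B2=T, B4=T
#3 (k=5) -> B1->T, B2->F, B4->F; covered: B1=T, B2=F, B4=F
#4 (k=43) -> B1->F, B3->T, B4->T; covered: B1=F, B3=T, B4=T
#5 (k=47) -> B1->F, B3->F, B4->T; covered: B1=F, B3=F, B4=T
union over the pool: B1=T, B1=F, B2=T, B2=F, B3=T, B3=F, B4=T, B4=F
uncovered (0 of 8): none
Answer: none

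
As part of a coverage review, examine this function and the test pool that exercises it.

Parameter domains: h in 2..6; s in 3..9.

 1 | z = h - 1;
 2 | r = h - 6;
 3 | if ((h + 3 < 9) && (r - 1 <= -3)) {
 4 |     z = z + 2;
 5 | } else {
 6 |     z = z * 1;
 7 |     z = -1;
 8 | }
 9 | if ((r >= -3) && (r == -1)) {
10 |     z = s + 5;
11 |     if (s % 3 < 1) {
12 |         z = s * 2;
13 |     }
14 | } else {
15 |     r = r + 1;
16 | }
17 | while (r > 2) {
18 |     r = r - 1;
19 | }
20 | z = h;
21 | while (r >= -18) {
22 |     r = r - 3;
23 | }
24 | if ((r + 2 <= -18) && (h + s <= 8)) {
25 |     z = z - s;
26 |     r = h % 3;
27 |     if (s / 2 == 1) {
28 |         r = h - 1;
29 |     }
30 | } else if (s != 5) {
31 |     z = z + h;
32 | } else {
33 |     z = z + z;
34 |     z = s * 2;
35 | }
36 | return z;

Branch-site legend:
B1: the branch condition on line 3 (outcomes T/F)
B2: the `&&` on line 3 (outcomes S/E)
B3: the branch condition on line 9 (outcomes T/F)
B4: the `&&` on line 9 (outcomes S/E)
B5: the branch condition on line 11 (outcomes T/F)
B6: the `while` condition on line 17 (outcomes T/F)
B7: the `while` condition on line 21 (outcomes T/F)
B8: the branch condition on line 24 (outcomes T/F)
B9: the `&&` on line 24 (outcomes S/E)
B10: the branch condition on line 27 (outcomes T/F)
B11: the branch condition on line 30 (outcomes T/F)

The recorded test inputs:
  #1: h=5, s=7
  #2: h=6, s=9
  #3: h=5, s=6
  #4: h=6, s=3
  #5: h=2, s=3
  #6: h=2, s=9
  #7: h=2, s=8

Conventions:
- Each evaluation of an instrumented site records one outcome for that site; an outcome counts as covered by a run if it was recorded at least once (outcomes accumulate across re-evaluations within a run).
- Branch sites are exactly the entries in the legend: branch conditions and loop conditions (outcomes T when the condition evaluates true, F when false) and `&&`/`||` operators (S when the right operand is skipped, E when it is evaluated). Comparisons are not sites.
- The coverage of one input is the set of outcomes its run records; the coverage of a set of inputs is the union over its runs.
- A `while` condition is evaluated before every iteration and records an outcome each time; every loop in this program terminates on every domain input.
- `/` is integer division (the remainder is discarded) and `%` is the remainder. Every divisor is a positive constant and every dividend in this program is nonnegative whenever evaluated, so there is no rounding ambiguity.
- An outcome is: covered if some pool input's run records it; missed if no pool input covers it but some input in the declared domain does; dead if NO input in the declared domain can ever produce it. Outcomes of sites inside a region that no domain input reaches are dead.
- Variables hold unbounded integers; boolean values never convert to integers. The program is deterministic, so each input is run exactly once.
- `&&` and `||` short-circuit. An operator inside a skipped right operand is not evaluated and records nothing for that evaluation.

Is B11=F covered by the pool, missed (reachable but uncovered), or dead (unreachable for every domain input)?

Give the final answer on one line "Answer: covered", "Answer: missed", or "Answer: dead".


no pool input records B11=F
but domain input (h=4, s=5) does record it -> reachable, so missed
Answer: missed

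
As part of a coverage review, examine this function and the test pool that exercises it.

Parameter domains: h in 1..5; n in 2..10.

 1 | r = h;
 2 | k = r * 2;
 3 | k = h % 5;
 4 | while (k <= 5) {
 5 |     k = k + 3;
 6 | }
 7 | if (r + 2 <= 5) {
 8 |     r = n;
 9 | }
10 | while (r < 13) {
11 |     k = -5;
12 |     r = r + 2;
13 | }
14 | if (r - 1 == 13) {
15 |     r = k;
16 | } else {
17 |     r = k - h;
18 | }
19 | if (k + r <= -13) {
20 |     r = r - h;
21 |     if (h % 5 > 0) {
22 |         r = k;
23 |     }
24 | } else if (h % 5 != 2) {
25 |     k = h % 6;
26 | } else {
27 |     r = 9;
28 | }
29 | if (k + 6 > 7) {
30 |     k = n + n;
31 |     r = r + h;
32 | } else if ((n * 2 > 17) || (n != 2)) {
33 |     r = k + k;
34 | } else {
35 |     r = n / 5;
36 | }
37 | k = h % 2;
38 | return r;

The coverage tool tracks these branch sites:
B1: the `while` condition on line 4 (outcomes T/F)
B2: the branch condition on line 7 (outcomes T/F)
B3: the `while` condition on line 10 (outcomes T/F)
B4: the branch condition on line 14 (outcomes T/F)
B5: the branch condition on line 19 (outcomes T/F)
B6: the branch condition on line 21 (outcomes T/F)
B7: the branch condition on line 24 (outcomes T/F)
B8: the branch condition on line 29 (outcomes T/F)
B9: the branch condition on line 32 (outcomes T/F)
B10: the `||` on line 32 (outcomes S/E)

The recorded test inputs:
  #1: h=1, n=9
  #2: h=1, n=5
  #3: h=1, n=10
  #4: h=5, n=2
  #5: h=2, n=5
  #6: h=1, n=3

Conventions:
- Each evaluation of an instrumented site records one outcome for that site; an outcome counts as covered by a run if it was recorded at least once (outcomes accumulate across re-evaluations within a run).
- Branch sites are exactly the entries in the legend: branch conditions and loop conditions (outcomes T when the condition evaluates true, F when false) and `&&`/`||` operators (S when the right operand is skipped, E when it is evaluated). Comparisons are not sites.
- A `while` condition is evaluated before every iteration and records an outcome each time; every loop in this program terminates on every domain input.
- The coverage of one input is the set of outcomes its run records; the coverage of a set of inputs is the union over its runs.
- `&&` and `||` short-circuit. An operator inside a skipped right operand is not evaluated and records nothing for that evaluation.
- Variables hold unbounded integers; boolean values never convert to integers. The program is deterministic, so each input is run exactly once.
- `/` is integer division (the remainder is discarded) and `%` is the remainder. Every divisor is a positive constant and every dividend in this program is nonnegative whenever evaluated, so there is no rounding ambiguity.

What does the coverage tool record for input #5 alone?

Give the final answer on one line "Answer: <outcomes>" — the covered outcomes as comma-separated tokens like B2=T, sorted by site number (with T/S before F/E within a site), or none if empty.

Event log for input #5 (h=2, n=5):
  B1->T, B1->T, B1->F, B2->T, B3->T, B3->T, B3->T, B3->T, B3->F, B4->F
  B5->F, B7->F, B8->F, B10->E, B9->T
as a set, this run covers: B1=T, B1=F, B2=T, B3=T, B3=F, B4=F, B5=F, B7=F, B8=F, B9=T, B10=E

Answer: B1=T, B1=F, B2=T, B3=T, B3=F, B4=F, B5=F, B7=F, B8=F, B9=T, B10=E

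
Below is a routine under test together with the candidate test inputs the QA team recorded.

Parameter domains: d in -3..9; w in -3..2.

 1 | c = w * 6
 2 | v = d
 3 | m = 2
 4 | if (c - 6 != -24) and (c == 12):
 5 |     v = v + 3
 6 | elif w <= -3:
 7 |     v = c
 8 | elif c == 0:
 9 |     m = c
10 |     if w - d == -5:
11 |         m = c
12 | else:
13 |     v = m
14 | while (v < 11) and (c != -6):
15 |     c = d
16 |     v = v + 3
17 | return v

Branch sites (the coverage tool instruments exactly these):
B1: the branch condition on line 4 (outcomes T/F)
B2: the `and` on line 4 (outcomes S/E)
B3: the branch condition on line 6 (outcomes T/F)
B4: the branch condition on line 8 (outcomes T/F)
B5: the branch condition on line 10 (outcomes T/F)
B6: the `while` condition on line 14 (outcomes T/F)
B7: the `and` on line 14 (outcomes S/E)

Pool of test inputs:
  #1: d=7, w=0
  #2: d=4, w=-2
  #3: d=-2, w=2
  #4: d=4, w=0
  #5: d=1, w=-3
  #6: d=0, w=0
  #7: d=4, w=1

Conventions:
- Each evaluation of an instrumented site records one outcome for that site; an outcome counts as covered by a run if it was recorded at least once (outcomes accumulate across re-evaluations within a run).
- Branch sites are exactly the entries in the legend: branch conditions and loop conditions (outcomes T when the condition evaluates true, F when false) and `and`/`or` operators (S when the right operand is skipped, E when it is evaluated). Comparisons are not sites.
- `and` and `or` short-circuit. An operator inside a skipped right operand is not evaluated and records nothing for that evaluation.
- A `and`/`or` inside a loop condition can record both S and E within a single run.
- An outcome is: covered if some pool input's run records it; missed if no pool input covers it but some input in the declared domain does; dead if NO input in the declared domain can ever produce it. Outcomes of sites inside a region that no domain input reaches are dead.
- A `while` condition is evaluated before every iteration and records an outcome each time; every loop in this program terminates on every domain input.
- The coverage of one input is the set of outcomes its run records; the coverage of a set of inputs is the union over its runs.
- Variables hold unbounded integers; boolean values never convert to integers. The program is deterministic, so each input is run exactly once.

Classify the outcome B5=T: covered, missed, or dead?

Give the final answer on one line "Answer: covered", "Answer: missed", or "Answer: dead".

no pool input records B5=T
but domain input (d=5, w=0) does record it -> reachable, so missed

Answer: missed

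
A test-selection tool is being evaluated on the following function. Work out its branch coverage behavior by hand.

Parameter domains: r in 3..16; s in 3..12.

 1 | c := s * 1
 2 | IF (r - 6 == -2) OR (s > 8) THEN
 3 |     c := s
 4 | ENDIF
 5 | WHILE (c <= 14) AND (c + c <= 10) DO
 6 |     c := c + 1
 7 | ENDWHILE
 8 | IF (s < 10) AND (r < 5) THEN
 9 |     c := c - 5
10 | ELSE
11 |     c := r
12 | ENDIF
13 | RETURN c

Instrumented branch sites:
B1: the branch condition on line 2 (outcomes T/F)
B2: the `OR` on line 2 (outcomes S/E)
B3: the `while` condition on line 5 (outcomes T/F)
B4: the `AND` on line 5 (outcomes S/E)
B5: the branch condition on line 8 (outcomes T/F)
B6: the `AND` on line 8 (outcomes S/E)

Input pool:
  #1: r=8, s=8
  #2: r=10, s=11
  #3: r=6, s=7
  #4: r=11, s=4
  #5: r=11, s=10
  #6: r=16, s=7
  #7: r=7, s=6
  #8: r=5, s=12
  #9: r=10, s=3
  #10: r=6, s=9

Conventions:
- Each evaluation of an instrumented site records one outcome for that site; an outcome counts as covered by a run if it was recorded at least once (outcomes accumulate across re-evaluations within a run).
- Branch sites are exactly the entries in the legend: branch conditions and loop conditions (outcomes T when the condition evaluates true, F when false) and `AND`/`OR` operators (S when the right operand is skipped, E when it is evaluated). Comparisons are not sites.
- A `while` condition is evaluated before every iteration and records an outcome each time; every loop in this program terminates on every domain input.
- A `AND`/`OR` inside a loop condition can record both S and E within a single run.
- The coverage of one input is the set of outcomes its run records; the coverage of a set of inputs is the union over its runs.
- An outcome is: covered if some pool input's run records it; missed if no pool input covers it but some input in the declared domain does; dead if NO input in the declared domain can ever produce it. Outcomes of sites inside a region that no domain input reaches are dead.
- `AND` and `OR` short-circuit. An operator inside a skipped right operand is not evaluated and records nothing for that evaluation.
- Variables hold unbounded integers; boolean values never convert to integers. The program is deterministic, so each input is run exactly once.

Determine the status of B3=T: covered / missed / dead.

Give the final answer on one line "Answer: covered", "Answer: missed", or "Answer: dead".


B3=T is recorded by pool input(s) 4, 9 -> covered
Answer: covered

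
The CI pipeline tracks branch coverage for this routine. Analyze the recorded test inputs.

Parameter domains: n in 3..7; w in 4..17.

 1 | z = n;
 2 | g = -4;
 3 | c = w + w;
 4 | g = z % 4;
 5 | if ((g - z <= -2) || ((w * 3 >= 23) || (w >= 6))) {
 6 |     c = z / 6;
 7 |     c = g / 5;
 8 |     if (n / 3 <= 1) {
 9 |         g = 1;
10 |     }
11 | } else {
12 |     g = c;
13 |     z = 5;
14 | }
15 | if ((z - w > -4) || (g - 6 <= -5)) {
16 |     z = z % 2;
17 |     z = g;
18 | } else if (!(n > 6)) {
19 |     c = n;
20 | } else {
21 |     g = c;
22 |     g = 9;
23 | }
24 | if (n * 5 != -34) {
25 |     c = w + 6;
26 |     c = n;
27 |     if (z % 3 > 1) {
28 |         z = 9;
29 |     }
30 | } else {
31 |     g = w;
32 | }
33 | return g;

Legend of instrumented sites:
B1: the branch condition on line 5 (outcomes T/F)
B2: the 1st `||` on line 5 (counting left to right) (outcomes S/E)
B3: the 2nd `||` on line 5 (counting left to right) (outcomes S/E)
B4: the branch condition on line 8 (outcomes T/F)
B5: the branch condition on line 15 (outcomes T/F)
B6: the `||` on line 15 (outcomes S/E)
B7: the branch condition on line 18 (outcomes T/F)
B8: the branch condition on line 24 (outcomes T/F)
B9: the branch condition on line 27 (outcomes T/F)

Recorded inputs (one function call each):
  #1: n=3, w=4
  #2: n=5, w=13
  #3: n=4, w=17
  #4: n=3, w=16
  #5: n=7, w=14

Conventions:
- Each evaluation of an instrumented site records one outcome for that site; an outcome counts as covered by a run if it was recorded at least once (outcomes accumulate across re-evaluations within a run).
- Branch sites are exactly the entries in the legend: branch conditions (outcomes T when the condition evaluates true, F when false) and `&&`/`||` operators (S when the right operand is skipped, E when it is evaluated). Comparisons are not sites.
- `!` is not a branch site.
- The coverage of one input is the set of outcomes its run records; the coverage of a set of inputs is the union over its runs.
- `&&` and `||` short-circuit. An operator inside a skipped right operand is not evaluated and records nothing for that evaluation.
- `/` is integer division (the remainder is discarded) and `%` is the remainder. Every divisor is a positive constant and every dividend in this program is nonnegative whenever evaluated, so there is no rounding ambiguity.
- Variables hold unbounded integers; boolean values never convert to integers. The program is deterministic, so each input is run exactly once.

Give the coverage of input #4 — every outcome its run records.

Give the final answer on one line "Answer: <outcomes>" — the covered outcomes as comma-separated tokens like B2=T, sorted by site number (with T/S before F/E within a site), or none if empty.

Event log for input #4 (n=3, w=16):
  B2->E, B3->S, B1->T, B4->T, B6->E, B5->T, B8->T, B9->F
distinct outcomes covered: B1=T, B2=E, B3=S, B4=T, B5=T, B6=E, B8=T, B9=F

Answer: B1=T, B2=E, B3=S, B4=T, B5=T, B6=E, B8=T, B9=F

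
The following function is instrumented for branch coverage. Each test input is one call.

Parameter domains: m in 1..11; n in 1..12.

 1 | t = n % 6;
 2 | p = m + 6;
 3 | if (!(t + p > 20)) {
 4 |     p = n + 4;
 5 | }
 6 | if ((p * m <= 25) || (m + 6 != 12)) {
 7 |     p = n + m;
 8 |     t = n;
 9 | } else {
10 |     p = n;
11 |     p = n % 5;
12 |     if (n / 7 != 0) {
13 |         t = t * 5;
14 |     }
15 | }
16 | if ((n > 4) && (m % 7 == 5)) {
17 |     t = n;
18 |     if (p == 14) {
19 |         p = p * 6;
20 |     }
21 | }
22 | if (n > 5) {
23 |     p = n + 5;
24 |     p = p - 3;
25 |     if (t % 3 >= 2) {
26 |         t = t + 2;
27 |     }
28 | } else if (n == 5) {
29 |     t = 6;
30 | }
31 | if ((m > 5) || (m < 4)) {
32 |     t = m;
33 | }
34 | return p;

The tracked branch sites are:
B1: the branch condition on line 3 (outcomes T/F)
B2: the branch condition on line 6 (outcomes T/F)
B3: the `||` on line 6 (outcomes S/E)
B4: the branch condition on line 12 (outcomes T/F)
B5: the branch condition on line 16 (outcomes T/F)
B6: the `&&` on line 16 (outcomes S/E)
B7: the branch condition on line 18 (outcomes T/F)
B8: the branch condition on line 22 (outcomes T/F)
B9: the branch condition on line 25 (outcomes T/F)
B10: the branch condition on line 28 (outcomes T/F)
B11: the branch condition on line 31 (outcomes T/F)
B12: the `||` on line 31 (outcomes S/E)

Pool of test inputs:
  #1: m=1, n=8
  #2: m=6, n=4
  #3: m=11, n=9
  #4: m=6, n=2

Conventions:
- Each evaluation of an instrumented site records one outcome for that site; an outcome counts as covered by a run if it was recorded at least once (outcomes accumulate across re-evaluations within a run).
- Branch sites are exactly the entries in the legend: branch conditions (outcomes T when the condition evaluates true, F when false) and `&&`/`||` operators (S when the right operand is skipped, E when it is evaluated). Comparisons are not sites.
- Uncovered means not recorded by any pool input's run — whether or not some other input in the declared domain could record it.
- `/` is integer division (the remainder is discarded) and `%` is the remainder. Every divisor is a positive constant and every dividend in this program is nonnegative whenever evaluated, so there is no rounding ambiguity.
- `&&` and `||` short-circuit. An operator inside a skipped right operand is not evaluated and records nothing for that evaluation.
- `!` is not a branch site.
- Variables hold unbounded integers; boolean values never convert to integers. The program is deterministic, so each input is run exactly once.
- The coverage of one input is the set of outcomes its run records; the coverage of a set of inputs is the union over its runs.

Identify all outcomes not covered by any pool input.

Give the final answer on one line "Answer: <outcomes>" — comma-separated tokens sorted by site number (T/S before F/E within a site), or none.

run #1 (m=1, n=8) runs B1->T, B3->S, B2->T, B6->E, B5->F, B8->T, B9->T, B12->E, B11->T; records B1=T, B2=T, B3=S, B5=F, B6=E, B8=T, B9=T, B11=T, B12=E
run #2 (m=6, n=4) runs B1->T, B3->E, B2->F, B4->F, B6->S, B5->F, B8->F, B10->F, B12->S, B11->T; records B1=T, B2=F, B3=E, B4=F, B5=F, B6=S, B8=F, B10=F, B11=T, B12=S
run #3 (m=11, n=9) runs B1->T, B3->E, B2->T, B6->E, B5->F, B8->T, B9->F, B12->S, B11->T; records B1=T, B2=T, B3=E, B5=F, B6=E, B8=T, B9=F, B11=T, B12=S
run #4 (m=6, n=2) runs B1->T, B3->E, B2->F, B4->F, B6->S, B5->F, B8->F, B10->F, B12->S, B11->T; records B1=T, B2=F, B3=E, B4=F, B5=F, B6=S, B8=F, B10=F, B11=T, B12=S
union over the pool: B1=T, B2=T, B2=F, B3=S, B3=E, B4=F, B5=F, B6=S, B6=E, B8=T, B8=F, B9=T, B9=F, B10=F, B11=T, B12=S, B12=E
uncovered (7 of 24): B1=F, B4=T, B5=T, B7=T, B7=F, B10=T, B11=F

Answer: B1=F, B4=T, B5=T, B7=T, B7=F, B10=T, B11=F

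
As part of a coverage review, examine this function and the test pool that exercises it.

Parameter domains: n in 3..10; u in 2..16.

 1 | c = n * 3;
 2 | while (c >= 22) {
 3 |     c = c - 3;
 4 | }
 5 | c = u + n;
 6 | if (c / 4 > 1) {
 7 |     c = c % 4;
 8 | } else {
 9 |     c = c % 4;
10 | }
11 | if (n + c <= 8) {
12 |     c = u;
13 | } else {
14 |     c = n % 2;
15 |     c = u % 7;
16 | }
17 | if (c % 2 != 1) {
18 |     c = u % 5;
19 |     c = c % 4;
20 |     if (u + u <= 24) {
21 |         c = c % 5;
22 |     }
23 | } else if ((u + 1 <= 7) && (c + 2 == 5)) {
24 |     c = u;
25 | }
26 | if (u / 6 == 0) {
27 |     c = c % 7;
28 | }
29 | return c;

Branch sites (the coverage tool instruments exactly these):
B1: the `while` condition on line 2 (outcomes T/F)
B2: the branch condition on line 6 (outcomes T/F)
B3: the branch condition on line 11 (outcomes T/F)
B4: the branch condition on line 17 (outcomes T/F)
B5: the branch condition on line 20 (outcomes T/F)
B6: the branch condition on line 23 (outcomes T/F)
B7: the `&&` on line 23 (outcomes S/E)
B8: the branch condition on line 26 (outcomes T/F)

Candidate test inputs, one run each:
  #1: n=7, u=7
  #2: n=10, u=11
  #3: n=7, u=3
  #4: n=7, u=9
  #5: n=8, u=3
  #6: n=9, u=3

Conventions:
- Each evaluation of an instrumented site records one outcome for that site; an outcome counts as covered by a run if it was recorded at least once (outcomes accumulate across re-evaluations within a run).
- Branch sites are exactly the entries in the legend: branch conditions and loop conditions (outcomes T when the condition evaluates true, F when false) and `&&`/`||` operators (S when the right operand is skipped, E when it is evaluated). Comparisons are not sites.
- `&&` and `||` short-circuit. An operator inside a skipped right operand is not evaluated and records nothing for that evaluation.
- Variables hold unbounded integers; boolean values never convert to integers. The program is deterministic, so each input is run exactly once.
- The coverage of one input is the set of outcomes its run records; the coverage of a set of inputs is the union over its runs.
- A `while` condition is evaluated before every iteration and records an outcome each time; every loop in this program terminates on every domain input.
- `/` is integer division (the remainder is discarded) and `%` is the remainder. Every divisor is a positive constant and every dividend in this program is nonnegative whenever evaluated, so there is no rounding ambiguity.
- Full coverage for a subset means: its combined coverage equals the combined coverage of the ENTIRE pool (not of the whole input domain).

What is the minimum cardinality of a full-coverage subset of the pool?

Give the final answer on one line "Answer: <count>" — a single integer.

#1 (n=7, u=7) -> B1->F, B2->T, B3->F, B4->T, B5->T, B8->F; covered: B1=F, B2=T, B3=F, B4=T, B5=T, B8=F
#2 (n=10, u=11) -> B1->T, B1->T, B1->T, B1->F, B2->T, B3->F, B4->T, B5->T, B8->F; covered: B1=T, B1=F, B2=T, B3=F, B4=T, B5=T, B8=F
#3 (n=7, u=3) -> B1->F, B2->T, B3->F, B4->F, B7->E, B6->T, B8->T; covered: B1=F, B2=T, B3=F, B4=F, B6=T, B7=E, B8=T
#4 (n=7, u=9) -> B1->F, B2->T, B3->T, B4->F, B7->S, B6->F, B8->F; covered: B1=F, B2=T, B3=T, B4=F, B6=F, B7=S, B8=F
#5 (n=8, u=3) -> B1->T, B1->F, B2->T, B3->F, B4->F, B7->E, B6->T, B8->T; covered: B1=T, B1=F, B2=T, B3=F, B4=F, B6=T, B7=E, B8=T
#6 (n=9, u=3) -> B1->T, B1->T, B1->F, B2->T, B3->F, B4->F, B7->E, B6->T, B8->T; covered: B1=T, B1=F, B2=T, B3=F, B4=F, B6=T, B7=E, B8=T
together the pool reaches 14 outcomes: B1=T, B1=F, B2=T, B3=T, B3=F, B4=T, B4=F, B5=T, B6=T, B6=F, B7=S, B7=E, B8=T, B8=F
checked all size-1 subsets: none covers 14 outcomes (max 8/14)
checked all size-2 subsets: none covers 14 outcomes (max 12/14)
size 3: inputs {1, 4, 5} cover all 14 outcomes, and no lexicographically smaller subset of this size does

Answer: 3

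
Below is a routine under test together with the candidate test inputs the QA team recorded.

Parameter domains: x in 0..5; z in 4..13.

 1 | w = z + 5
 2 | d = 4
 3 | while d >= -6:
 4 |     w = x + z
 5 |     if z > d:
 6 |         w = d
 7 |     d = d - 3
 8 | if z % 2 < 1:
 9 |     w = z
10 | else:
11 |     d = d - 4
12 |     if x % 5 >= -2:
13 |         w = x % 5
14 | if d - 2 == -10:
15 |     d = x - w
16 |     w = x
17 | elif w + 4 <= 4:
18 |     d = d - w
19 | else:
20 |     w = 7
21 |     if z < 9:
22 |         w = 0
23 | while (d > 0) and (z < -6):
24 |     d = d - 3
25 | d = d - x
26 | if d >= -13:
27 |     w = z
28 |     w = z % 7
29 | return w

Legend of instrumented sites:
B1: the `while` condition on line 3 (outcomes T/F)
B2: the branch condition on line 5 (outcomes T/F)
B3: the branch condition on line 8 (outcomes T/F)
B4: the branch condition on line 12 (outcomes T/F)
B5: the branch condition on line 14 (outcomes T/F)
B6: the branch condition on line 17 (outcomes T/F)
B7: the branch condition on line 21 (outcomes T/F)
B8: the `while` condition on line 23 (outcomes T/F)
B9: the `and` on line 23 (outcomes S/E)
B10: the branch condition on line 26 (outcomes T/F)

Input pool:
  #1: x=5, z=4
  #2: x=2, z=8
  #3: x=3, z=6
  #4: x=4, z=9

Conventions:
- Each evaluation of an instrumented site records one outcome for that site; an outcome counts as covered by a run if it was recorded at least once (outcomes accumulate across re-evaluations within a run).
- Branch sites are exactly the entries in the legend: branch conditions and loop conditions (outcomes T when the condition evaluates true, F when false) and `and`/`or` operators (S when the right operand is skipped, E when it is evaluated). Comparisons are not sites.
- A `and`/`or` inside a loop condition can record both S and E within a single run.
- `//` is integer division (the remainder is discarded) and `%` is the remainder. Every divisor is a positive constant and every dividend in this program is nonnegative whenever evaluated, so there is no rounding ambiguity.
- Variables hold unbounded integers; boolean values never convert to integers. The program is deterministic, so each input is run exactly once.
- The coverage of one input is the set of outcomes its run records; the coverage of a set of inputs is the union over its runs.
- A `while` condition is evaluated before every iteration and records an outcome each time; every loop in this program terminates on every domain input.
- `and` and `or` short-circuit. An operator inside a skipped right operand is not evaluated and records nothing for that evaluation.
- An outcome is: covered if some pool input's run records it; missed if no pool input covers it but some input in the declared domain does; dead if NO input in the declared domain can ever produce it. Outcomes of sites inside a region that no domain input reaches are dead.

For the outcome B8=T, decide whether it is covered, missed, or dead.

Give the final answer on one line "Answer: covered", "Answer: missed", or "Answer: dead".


no pool input records B8=T
checking all 60 inputs in the declared domain: B8=T is never recorded -> dead
Answer: dead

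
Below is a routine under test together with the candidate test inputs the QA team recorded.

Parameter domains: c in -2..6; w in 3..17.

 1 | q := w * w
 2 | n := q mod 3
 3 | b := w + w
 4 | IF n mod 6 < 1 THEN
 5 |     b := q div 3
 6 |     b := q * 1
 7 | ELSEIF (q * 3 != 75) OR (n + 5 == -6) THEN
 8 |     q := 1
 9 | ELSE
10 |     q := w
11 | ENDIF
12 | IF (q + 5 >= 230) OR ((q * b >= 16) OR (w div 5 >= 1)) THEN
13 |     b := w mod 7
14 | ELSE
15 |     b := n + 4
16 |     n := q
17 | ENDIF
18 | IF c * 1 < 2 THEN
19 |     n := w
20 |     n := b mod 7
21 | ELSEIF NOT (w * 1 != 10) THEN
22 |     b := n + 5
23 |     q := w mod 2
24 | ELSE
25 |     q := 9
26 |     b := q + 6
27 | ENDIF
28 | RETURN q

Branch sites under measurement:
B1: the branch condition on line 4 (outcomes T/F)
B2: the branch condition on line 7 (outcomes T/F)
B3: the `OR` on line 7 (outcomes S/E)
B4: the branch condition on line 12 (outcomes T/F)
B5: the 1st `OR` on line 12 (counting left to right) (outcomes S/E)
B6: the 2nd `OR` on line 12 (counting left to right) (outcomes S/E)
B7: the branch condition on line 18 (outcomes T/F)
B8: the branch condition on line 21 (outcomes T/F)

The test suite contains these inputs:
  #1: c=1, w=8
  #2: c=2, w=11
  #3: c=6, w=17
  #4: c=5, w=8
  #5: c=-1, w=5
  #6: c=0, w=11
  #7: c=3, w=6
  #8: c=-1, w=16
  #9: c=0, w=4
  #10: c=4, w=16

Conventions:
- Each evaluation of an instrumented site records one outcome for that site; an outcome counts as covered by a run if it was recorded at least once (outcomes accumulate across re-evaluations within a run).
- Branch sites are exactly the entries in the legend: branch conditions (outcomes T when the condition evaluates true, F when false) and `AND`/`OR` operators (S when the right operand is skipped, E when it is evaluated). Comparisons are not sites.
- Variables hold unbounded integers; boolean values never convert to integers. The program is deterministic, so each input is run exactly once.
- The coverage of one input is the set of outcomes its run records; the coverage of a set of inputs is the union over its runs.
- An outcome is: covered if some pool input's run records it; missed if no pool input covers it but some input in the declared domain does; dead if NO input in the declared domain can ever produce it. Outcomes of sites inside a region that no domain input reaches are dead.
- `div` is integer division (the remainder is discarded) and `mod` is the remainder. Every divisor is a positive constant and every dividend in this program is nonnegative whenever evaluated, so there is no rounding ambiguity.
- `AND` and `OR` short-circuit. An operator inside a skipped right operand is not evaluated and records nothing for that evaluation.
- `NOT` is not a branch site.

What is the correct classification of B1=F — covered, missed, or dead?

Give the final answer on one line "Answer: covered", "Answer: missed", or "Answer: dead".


B1=F is recorded by pool input(s) 1, 2, 3, 4, 5, 6, 8, 9, 10 -> covered
Answer: covered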